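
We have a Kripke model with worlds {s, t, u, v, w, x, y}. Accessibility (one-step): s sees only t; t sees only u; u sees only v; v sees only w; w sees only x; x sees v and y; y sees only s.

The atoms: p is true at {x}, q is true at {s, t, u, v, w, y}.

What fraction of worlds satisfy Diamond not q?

1/7

s: successors {t}; not q there: t:F. ✗
t: successors {u}; not q there: u:F. ✗
u: successors {v}; not q there: v:F. ✗
v: successors {w}; not q there: w:F. ✗
w: successors {x}; not q there: x:T. ✓
x: successors {v, y}; not q there: v:F, y:F. ✗
y: successors {s}; not q there: s:F. ✗
That's 1 of 7 worlds, so 1/7.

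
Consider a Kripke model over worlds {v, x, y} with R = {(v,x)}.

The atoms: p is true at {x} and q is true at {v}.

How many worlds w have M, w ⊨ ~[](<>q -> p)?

0

v: [](<>q -> p) is T. ✗
x: [](<>q -> p) is T. ✗
y: [](<>q -> p) is T. ✗
Satisfying worlds: ∅.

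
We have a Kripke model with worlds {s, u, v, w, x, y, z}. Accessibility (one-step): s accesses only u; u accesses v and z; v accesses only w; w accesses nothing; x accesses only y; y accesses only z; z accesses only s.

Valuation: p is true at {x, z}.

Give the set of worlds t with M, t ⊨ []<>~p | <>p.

{s, u, w, y, z}

s: []<>~p is T, <>p is F. ✓
u: []<>~p is T, <>p is T. ✓
v: []<>~p is F, <>p is F. ✗
w: []<>~p is T, <>p is F. ✓
x: []<>~p is F, <>p is F. ✗
y: []<>~p is T, <>p is T. ✓
z: []<>~p is T, <>p is F. ✓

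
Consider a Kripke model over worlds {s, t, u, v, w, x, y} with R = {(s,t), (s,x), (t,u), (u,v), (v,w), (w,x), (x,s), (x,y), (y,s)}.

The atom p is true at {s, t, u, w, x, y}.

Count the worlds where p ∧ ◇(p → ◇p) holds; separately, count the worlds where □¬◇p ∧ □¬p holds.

For p ∧ ◇(p → ◇p):
s: p is T, ◇(p → ◇p) is T. ✓
t: p is T, ◇(p → ◇p) is F. ✗
u: p is T, ◇(p → ◇p) is T. ✓
v: p is F, ◇(p → ◇p) is T. ✗
w: p is T, ◇(p → ◇p) is T. ✓
x: p is T, ◇(p → ◇p) is T. ✓
y: p is T, ◇(p → ◇p) is T. ✓
— 5 worlds.
For □¬◇p ∧ □¬p:
s: □¬◇p is F, □¬p is F. ✗
t: □¬◇p is T, □¬p is F. ✗
u: □¬◇p is F, □¬p is T. ✗
v: □¬◇p is F, □¬p is F. ✗
w: □¬◇p is F, □¬p is F. ✗
x: □¬◇p is F, □¬p is F. ✗
y: □¬◇p is F, □¬p is F. ✗
— 0 worlds.

5 and 0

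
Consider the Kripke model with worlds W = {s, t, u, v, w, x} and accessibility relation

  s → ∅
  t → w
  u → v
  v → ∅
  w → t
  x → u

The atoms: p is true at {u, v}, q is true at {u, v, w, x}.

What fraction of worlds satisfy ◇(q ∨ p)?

s: no successors, so ◇(q ∨ p) fails. ✗
t: successors {w}; q ∨ p there: w:T. ✓
u: successors {v}; q ∨ p there: v:T. ✓
v: no successors, so ◇(q ∨ p) fails. ✗
w: successors {t}; q ∨ p there: t:F. ✗
x: successors {u}; q ∨ p there: u:T. ✓
That's 3 of 6 worlds, so 3/6 = 1/2.

1/2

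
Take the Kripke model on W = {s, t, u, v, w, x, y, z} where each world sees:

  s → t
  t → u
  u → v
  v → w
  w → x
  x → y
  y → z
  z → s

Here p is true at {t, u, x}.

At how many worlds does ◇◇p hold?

3

s: successors {t}; ◇p there: t:T. ✓
t: successors {u}; ◇p there: u:F. ✗
u: successors {v}; ◇p there: v:F. ✗
v: successors {w}; ◇p there: w:T. ✓
w: successors {x}; ◇p there: x:F. ✗
x: successors {y}; ◇p there: y:F. ✗
y: successors {z}; ◇p there: z:F. ✗
z: successors {s}; ◇p there: s:T. ✓
Satisfying worlds: {s, v, z}.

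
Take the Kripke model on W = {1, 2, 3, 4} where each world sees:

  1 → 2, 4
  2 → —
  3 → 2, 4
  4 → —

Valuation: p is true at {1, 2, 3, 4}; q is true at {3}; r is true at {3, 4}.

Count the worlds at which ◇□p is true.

2

1: successors {2, 4}; □p there: 2:T, 4:T. ✓
2: no successors, so ◇□p fails. ✗
3: successors {2, 4}; □p there: 2:T, 4:T. ✓
4: no successors, so ◇□p fails. ✗
Satisfying worlds: {1, 3}.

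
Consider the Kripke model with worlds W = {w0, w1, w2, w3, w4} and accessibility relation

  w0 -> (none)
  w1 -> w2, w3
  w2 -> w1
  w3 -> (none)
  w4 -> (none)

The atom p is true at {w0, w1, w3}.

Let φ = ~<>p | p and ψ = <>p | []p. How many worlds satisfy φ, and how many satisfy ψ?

For ~<>p | p:
w0: ~<>p is T, p is T. ✓
w1: ~<>p is F, p is T. ✓
w2: ~<>p is F, p is F. ✗
w3: ~<>p is T, p is T. ✓
w4: ~<>p is T, p is F. ✓
— 4 worlds.
For <>p | []p:
w0: <>p is F, []p is T. ✓
w1: <>p is T, []p is F. ✓
w2: <>p is T, []p is T. ✓
w3: <>p is F, []p is T. ✓
w4: <>p is F, []p is T. ✓
— 5 worlds.

4 and 5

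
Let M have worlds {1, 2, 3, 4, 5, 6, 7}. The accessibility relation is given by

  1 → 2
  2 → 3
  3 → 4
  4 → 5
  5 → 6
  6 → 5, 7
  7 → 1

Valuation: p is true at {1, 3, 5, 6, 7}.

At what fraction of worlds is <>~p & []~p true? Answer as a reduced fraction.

2/7

1: <>~p is T, []~p is T. ✓
2: <>~p is F, []~p is F. ✗
3: <>~p is T, []~p is T. ✓
4: <>~p is F, []~p is F. ✗
5: <>~p is F, []~p is F. ✗
6: <>~p is F, []~p is F. ✗
7: <>~p is F, []~p is F. ✗
That's 2 of 7 worlds, so 2/7.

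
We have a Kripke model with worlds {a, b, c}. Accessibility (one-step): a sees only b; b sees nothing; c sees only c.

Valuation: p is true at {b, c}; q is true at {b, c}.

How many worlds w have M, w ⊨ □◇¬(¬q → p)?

1

a: successors {b}; ◇¬(¬q → p) there: b:F. ✗
b: no successors, so □◇¬(¬q → p) holds vacuously. ✓
c: successors {c}; ◇¬(¬q → p) there: c:F. ✗
Satisfying worlds: {b}.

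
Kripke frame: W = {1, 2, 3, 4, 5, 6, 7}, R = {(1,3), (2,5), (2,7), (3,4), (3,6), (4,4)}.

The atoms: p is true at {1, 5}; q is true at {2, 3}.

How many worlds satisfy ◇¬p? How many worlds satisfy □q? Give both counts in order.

For ◇¬p:
1: successors {3}; ¬p there: 3:T. ✓
2: successors {5, 7}; ¬p there: 5:F, 7:T. ✓
3: successors {4, 6}; ¬p there: 4:T, 6:T. ✓
4: successors {4}; ¬p there: 4:T. ✓
5: no successors, so ◇¬p fails. ✗
6: no successors, so ◇¬p fails. ✗
7: no successors, so ◇¬p fails. ✗
— 4 worlds.
For □q:
1: successors {3}; q there: 3:T. ✓
2: successors {5, 7}; q there: 5:F, 7:F. ✗
3: successors {4, 6}; q there: 4:F, 6:F. ✗
4: successors {4}; q there: 4:F. ✗
5: no successors, so □q holds vacuously. ✓
6: no successors, so □q holds vacuously. ✓
7: no successors, so □q holds vacuously. ✓
— 4 worlds.

4 and 4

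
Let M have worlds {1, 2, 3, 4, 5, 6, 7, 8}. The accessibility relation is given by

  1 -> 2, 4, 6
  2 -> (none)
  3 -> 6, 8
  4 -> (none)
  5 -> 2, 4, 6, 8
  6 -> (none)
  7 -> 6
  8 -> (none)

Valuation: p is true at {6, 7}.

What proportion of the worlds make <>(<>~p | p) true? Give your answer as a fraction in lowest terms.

1: successors {2, 4, 6}; <>~p | p there: 2:F, 4:F, 6:T. ✓
2: no successors, so <>(<>~p | p) fails. ✗
3: successors {6, 8}; <>~p | p there: 6:T, 8:F. ✓
4: no successors, so <>(<>~p | p) fails. ✗
5: successors {2, 4, 6, 8}; <>~p | p there: 2:F, 4:F, 6:T, 8:F. ✓
6: no successors, so <>(<>~p | p) fails. ✗
7: successors {6}; <>~p | p there: 6:T. ✓
8: no successors, so <>(<>~p | p) fails. ✗
That's 4 of 8 worlds, so 4/8 = 1/2.

1/2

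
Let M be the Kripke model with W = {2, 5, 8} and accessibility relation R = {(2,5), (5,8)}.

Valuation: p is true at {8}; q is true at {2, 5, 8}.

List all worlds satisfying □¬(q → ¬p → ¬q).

{2, 8}

2: successors {5}; ¬(q → ¬p → ¬q) there: 5:T. ✓
5: successors {8}; ¬(q → ¬p → ¬q) there: 8:F. ✗
8: no successors, so □¬(q → ¬p → ¬q) holds vacuously. ✓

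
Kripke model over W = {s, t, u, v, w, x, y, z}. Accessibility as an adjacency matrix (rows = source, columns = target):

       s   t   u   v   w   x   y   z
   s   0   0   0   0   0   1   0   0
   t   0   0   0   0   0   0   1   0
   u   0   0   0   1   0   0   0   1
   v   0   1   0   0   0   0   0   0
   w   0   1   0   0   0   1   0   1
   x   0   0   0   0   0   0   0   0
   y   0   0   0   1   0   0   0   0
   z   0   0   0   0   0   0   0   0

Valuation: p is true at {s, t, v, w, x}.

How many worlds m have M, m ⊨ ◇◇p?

s: successors {x}; ◇p there: x:F. ✗
t: successors {y}; ◇p there: y:T. ✓
u: successors {v, z}; ◇p there: v:T, z:F. ✓
v: successors {t}; ◇p there: t:F. ✗
w: successors {t, x, z}; ◇p there: t:F, x:F, z:F. ✗
x: no successors, so ◇◇p fails. ✗
y: successors {v}; ◇p there: v:T. ✓
z: no successors, so ◇◇p fails. ✗
Satisfying worlds: {t, u, y}.

3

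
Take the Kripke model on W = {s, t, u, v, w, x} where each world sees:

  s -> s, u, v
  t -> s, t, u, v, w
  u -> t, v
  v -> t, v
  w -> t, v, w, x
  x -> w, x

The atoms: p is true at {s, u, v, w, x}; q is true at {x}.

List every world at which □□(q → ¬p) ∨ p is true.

s: □□(q → ¬p) is T, p is T. ✓
t: □□(q → ¬p) is F, p is F. ✗
u: □□(q → ¬p) is T, p is T. ✓
v: □□(q → ¬p) is T, p is T. ✓
w: □□(q → ¬p) is F, p is T. ✓
x: □□(q → ¬p) is F, p is T. ✓

{s, u, v, w, x}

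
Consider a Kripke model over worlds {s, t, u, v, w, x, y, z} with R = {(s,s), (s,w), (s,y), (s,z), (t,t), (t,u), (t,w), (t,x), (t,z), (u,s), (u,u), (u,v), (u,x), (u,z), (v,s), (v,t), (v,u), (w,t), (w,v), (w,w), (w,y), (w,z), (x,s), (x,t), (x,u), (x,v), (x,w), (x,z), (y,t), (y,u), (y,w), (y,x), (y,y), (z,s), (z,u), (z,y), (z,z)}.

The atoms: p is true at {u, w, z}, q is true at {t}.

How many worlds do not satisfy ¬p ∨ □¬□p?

s: ¬p is T, □¬□p is T. ✓
t: ¬p is T, □¬□p is T. ✓
u: ¬p is F, □¬□p is T. ✓
v: ¬p is T, □¬□p is T. ✓
w: ¬p is F, □¬□p is T. ✓
x: ¬p is T, □¬□p is T. ✓
y: ¬p is T, □¬□p is T. ✓
z: ¬p is F, □¬□p is T. ✓
Satisfying worlds: {s, t, u, v, w, x, y, z}.
So ¬p ∨ □¬□p fails at the other 0 worlds.

0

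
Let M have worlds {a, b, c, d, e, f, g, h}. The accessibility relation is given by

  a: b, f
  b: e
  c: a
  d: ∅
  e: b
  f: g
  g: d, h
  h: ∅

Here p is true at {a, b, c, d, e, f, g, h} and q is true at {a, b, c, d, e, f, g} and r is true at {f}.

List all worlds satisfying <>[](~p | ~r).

{a, b, e, f, g}

a: successors {b, f}; [](~p | ~r) there: b:T, f:T. ✓
b: successors {e}; [](~p | ~r) there: e:T. ✓
c: successors {a}; [](~p | ~r) there: a:F. ✗
d: no successors, so <>[](~p | ~r) fails. ✗
e: successors {b}; [](~p | ~r) there: b:T. ✓
f: successors {g}; [](~p | ~r) there: g:T. ✓
g: successors {d, h}; [](~p | ~r) there: d:T, h:T. ✓
h: no successors, so <>[](~p | ~r) fails. ✗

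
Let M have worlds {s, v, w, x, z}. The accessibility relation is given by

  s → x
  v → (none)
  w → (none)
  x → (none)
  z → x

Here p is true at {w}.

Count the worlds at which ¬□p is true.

2

s: □p is F. ✓
v: □p is T. ✗
w: □p is T. ✗
x: □p is T. ✗
z: □p is F. ✓
Satisfying worlds: {s, z}.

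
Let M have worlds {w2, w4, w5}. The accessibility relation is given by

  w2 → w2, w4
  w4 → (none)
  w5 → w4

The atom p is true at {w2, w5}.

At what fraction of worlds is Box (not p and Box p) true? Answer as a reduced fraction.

w2: successors {w2, w4}; not p and Box p there: w2:F, w4:T. ✗
w4: no successors, so Box (not p and Box p) holds vacuously. ✓
w5: successors {w4}; not p and Box p there: w4:T. ✓
That's 2 of 3 worlds, so 2/3.

2/3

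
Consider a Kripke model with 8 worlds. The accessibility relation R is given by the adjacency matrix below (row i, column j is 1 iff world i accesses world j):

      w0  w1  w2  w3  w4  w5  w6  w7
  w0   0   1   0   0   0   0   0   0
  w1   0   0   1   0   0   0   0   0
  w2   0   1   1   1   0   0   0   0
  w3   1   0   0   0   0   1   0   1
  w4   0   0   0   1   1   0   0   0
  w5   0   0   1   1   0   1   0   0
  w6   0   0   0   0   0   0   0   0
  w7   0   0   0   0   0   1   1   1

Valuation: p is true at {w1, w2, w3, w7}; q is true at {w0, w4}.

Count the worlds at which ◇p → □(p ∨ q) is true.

w0: ◇p is T, □(p ∨ q) is T. ✓
w1: ◇p is T, □(p ∨ q) is T. ✓
w2: ◇p is T, □(p ∨ q) is T. ✓
w3: ◇p is T, □(p ∨ q) is F. ✗
w4: ◇p is T, □(p ∨ q) is T. ✓
w5: ◇p is T, □(p ∨ q) is F. ✗
w6: ◇p is F, □(p ∨ q) is T. ✓
w7: ◇p is T, □(p ∨ q) is F. ✗
Satisfying worlds: {w0, w1, w2, w4, w6}.

5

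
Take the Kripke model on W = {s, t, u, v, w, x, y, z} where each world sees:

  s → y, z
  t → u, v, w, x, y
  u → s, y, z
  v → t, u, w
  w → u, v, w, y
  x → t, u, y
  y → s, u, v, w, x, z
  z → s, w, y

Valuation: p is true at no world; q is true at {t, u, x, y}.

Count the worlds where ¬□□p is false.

0

s: □□p is F. ✓
t: □□p is F. ✓
u: □□p is F. ✓
v: □□p is F. ✓
w: □□p is F. ✓
x: □□p is F. ✓
y: □□p is F. ✓
z: □□p is F. ✓
Satisfying worlds: {s, t, u, v, w, x, y, z}.
So ¬□□p fails at the other 0 worlds.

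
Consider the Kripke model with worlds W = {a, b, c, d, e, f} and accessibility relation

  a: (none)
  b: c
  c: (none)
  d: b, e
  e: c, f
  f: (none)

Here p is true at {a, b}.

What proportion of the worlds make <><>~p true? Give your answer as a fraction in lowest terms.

a: no successors, so <><>~p fails. ✗
b: successors {c}; <>~p there: c:F. ✗
c: no successors, so <><>~p fails. ✗
d: successors {b, e}; <>~p there: b:T, e:T. ✓
e: successors {c, f}; <>~p there: c:F, f:F. ✗
f: no successors, so <><>~p fails. ✗
That's 1 of 6 worlds, so 1/6.

1/6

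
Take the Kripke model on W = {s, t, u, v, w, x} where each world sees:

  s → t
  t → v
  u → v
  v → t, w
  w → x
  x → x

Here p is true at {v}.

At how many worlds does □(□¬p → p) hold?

s: successors {t}; □¬p → p there: t:T. ✓
t: successors {v}; □¬p → p there: v:T. ✓
u: successors {v}; □¬p → p there: v:T. ✓
v: successors {t, w}; □¬p → p there: t:T, w:F. ✗
w: successors {x}; □¬p → p there: x:F. ✗
x: successors {x}; □¬p → p there: x:F. ✗
Satisfying worlds: {s, t, u}.

3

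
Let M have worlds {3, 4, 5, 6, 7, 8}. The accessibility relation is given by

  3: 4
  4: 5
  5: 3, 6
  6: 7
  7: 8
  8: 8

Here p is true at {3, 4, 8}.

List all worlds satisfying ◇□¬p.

3: successors {4}; □¬p there: 4:T. ✓
4: successors {5}; □¬p there: 5:F. ✗
5: successors {3, 6}; □¬p there: 3:F, 6:T. ✓
6: successors {7}; □¬p there: 7:F. ✗
7: successors {8}; □¬p there: 8:F. ✗
8: successors {8}; □¬p there: 8:F. ✗

{3, 5}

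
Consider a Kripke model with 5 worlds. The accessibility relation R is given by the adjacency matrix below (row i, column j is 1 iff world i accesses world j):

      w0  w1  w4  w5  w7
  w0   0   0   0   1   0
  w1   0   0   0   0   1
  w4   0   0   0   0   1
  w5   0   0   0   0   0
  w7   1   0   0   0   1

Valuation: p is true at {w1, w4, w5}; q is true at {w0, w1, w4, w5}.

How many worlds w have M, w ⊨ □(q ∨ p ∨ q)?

w0: successors {w5}; q ∨ p ∨ q there: w5:T. ✓
w1: successors {w7}; q ∨ p ∨ q there: w7:F. ✗
w4: successors {w7}; q ∨ p ∨ q there: w7:F. ✗
w5: no successors, so □(q ∨ p ∨ q) holds vacuously. ✓
w7: successors {w0, w7}; q ∨ p ∨ q there: w0:T, w7:F. ✗
Satisfying worlds: {w0, w5}.

2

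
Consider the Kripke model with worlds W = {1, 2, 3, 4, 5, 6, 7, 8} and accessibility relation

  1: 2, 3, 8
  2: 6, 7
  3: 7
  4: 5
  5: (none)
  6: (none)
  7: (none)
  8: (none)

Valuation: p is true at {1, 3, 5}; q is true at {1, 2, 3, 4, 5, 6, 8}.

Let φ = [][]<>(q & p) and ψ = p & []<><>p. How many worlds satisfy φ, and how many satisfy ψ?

For [][]<>(q & p):
1: successors {2, 3, 8}; []<>(q & p) there: 2:F, 3:F, 8:T. ✗
2: successors {6, 7}; []<>(q & p) there: 6:T, 7:T. ✓
3: successors {7}; []<>(q & p) there: 7:T. ✓
4: successors {5}; []<>(q & p) there: 5:T. ✓
5: no successors, so [][]<>(q & p) holds vacuously. ✓
6: no successors, so [][]<>(q & p) holds vacuously. ✓
7: no successors, so [][]<>(q & p) holds vacuously. ✓
8: no successors, so [][]<>(q & p) holds vacuously. ✓
— 7 worlds.
For p & []<><>p:
1: p is T, []<><>p is F. ✗
2: p is F, []<><>p is F. ✗
3: p is T, []<><>p is F. ✗
4: p is F, []<><>p is F. ✗
5: p is T, []<><>p is T. ✓
6: p is F, []<><>p is T. ✗
7: p is F, []<><>p is T. ✗
8: p is F, []<><>p is T. ✗
— 1 world.

7 and 1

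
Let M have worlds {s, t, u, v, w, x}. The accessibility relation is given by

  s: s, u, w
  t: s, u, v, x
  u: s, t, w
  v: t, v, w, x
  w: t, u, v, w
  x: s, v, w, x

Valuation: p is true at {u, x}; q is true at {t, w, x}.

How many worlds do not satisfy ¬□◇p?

s: □◇p is F. ✓
t: □◇p is F. ✓
u: □◇p is T. ✗
v: □◇p is T. ✗
w: □◇p is F. ✓
x: □◇p is T. ✗
Satisfying worlds: {s, t, w}.
So ¬□◇p fails at the other 3 worlds.

3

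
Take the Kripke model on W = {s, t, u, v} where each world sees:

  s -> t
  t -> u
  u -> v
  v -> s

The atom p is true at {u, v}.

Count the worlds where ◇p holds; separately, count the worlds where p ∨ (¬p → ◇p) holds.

For ◇p:
s: successors {t}; p there: t:F. ✗
t: successors {u}; p there: u:T. ✓
u: successors {v}; p there: v:T. ✓
v: successors {s}; p there: s:F. ✗
— 2 worlds.
For p ∨ (¬p → ◇p):
s: p is F, ¬p → ◇p is F. ✗
t: p is F, ¬p → ◇p is T. ✓
u: p is T, ¬p → ◇p is T. ✓
v: p is T, ¬p → ◇p is T. ✓
— 3 worlds.

2 and 3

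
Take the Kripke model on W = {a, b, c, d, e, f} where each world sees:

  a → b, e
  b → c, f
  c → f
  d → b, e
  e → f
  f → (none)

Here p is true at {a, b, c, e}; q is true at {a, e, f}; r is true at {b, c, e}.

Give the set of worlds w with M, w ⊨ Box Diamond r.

a: successors {b, e}; Diamond r there: b:T, e:F. ✗
b: successors {c, f}; Diamond r there: c:F, f:F. ✗
c: successors {f}; Diamond r there: f:F. ✗
d: successors {b, e}; Diamond r there: b:T, e:F. ✗
e: successors {f}; Diamond r there: f:F. ✗
f: no successors, so Box Diamond r holds vacuously. ✓

{f}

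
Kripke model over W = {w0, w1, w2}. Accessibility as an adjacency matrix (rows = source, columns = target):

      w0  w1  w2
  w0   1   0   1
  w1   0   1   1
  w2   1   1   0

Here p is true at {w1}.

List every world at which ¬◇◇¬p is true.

∅

w0: ◇◇¬p is T. ✗
w1: ◇◇¬p is T. ✗
w2: ◇◇¬p is T. ✗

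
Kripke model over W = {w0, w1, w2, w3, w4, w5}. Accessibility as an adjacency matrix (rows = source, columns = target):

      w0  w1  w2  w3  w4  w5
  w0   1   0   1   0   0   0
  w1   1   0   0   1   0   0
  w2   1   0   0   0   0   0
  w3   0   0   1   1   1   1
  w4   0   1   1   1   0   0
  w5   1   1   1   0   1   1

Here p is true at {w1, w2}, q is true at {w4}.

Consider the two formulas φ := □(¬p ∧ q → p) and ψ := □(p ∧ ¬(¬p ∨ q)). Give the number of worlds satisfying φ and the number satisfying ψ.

4 and 0

For □(¬p ∧ q → p):
w0: successors {w0, w2}; ¬p ∧ q → p there: w0:T, w2:T. ✓
w1: successors {w0, w3}; ¬p ∧ q → p there: w0:T, w3:T. ✓
w2: successors {w0}; ¬p ∧ q → p there: w0:T. ✓
w3: successors {w2, w3, w4, w5}; ¬p ∧ q → p there: w2:T, w3:T, w4:F, w5:T. ✗
w4: successors {w1, w2, w3}; ¬p ∧ q → p there: w1:T, w2:T, w3:T. ✓
w5: successors {w0, w1, w2, w4, w5}; ¬p ∧ q → p there: w0:T, w1:T, w2:T, w4:F, w5:T. ✗
— 4 worlds.
For □(p ∧ ¬(¬p ∨ q)):
w0: successors {w0, w2}; p ∧ ¬(¬p ∨ q) there: w0:F, w2:T. ✗
w1: successors {w0, w3}; p ∧ ¬(¬p ∨ q) there: w0:F, w3:F. ✗
w2: successors {w0}; p ∧ ¬(¬p ∨ q) there: w0:F. ✗
w3: successors {w2, w3, w4, w5}; p ∧ ¬(¬p ∨ q) there: w2:T, w3:F, w4:F, w5:F. ✗
w4: successors {w1, w2, w3}; p ∧ ¬(¬p ∨ q) there: w1:T, w2:T, w3:F. ✗
w5: successors {w0, w1, w2, w4, w5}; p ∧ ¬(¬p ∨ q) there: w0:F, w1:T, w2:T, w4:F, w5:F. ✗
— 0 worlds.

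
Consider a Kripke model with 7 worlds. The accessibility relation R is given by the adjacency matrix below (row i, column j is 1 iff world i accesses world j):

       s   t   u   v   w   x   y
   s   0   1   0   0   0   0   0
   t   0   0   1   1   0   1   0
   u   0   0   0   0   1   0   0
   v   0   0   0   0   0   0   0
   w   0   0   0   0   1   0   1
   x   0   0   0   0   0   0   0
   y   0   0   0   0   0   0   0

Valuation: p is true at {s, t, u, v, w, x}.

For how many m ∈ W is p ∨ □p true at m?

s: p is T, □p is T. ✓
t: p is T, □p is T. ✓
u: p is T, □p is T. ✓
v: p is T, □p is T. ✓
w: p is T, □p is F. ✓
x: p is T, □p is T. ✓
y: p is F, □p is T. ✓
Satisfying worlds: {s, t, u, v, w, x, y}.

7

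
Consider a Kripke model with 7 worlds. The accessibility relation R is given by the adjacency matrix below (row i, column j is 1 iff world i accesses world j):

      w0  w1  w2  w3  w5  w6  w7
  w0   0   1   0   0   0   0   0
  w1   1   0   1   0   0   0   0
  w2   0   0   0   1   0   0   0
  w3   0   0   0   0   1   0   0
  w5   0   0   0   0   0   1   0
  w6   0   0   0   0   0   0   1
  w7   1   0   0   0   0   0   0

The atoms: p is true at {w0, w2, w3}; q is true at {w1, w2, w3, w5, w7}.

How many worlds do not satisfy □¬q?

w0: successors {w1}; ¬q there: w1:F. ✗
w1: successors {w0, w2}; ¬q there: w0:T, w2:F. ✗
w2: successors {w3}; ¬q there: w3:F. ✗
w3: successors {w5}; ¬q there: w5:F. ✗
w5: successors {w6}; ¬q there: w6:T. ✓
w6: successors {w7}; ¬q there: w7:F. ✗
w7: successors {w0}; ¬q there: w0:T. ✓
Satisfying worlds: {w5, w7}.
So □¬q fails at the other 5 worlds.

5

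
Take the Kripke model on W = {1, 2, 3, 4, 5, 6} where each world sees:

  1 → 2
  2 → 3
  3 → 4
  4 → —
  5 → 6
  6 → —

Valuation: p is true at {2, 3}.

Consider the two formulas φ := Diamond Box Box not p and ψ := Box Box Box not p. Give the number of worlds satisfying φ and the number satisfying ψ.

For Diamond Box Box not p:
1: successors {2}; Box Box not p there: 2:T. ✓
2: successors {3}; Box Box not p there: 3:T. ✓
3: successors {4}; Box Box not p there: 4:T. ✓
4: no successors, so Diamond Box Box not p fails. ✗
5: successors {6}; Box Box not p there: 6:T. ✓
6: no successors, so Diamond Box Box not p fails. ✗
— 4 worlds.
For Box Box Box not p:
1: successors {2}; Box Box not p there: 2:T. ✓
2: successors {3}; Box Box not p there: 3:T. ✓
3: successors {4}; Box Box not p there: 4:T. ✓
4: no successors, so Box Box Box not p holds vacuously. ✓
5: successors {6}; Box Box not p there: 6:T. ✓
6: no successors, so Box Box Box not p holds vacuously. ✓
— 6 worlds.

4 and 6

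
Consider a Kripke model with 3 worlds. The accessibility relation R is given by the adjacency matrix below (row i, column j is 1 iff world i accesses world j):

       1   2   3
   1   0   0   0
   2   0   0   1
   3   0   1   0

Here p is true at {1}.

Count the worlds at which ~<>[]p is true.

3

1: <>[]p is F. ✓
2: <>[]p is F. ✓
3: <>[]p is F. ✓
Satisfying worlds: {1, 2, 3}.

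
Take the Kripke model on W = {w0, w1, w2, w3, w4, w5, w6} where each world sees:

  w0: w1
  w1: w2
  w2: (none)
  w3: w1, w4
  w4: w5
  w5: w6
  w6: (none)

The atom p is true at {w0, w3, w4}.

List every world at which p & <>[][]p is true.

w0: p is T, <>[][]p is T. ✓
w1: p is F, <>[][]p is T. ✗
w2: p is F, <>[][]p is F. ✗
w3: p is T, <>[][]p is T. ✓
w4: p is T, <>[][]p is T. ✓
w5: p is F, <>[][]p is T. ✗
w6: p is F, <>[][]p is F. ✗

{w0, w3, w4}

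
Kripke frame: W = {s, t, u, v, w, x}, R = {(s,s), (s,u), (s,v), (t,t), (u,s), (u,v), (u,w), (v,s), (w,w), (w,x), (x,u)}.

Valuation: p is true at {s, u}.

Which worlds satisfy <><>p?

s: successors {s, u, v}; <>p there: s:T, u:T, v:T. ✓
t: successors {t}; <>p there: t:F. ✗
u: successors {s, v, w}; <>p there: s:T, v:T, w:F. ✓
v: successors {s}; <>p there: s:T. ✓
w: successors {w, x}; <>p there: w:F, x:T. ✓
x: successors {u}; <>p there: u:T. ✓

{s, u, v, w, x}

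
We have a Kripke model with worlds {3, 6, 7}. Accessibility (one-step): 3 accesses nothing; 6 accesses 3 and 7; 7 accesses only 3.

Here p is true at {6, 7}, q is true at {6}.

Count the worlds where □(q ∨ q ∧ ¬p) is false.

3: no successors, so □(q ∨ q ∧ ¬p) holds vacuously. ✓
6: successors {3, 7}; q ∨ q ∧ ¬p there: 3:F, 7:F. ✗
7: successors {3}; q ∨ q ∧ ¬p there: 3:F. ✗
Satisfying worlds: {3}.
So □(q ∨ q ∧ ¬p) fails at the other 2 worlds.

2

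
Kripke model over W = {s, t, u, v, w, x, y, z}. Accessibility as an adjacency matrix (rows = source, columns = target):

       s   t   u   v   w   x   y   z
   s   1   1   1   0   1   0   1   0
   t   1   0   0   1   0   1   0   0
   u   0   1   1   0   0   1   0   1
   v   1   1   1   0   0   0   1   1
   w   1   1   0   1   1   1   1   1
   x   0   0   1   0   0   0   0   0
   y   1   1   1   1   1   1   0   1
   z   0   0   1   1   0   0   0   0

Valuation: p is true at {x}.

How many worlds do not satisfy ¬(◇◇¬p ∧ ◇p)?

s: ◇◇¬p ∧ ◇p is F. ✓
t: ◇◇¬p ∧ ◇p is T. ✗
u: ◇◇¬p ∧ ◇p is T. ✗
v: ◇◇¬p ∧ ◇p is F. ✓
w: ◇◇¬p ∧ ◇p is T. ✗
x: ◇◇¬p ∧ ◇p is F. ✓
y: ◇◇¬p ∧ ◇p is T. ✗
z: ◇◇¬p ∧ ◇p is F. ✓
Satisfying worlds: {s, v, x, z}.
So ¬(◇◇¬p ∧ ◇p) fails at the other 4 worlds.

4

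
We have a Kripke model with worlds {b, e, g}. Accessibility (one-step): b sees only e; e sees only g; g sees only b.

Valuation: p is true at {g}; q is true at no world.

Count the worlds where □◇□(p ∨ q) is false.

2

b: successors {e}; ◇□(p ∨ q) there: e:F. ✗
e: successors {g}; ◇□(p ∨ q) there: g:F. ✗
g: successors {b}; ◇□(p ∨ q) there: b:T. ✓
Satisfying worlds: {g}.
So □◇□(p ∨ q) fails at the other 2 worlds.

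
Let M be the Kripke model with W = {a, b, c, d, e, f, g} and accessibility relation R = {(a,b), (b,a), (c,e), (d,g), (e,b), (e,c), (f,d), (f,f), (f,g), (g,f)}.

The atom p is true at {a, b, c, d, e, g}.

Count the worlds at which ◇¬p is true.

2

a: successors {b}; ¬p there: b:F. ✗
b: successors {a}; ¬p there: a:F. ✗
c: successors {e}; ¬p there: e:F. ✗
d: successors {g}; ¬p there: g:F. ✗
e: successors {b, c}; ¬p there: b:F, c:F. ✗
f: successors {d, f, g}; ¬p there: d:F, f:T, g:F. ✓
g: successors {f}; ¬p there: f:T. ✓
Satisfying worlds: {f, g}.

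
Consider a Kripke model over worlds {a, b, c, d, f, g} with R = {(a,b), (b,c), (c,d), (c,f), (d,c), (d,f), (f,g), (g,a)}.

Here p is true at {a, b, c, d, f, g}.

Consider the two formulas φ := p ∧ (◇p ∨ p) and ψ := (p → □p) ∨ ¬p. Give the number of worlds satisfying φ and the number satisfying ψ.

For p ∧ (◇p ∨ p):
a: p is T, ◇p ∨ p is T. ✓
b: p is T, ◇p ∨ p is T. ✓
c: p is T, ◇p ∨ p is T. ✓
d: p is T, ◇p ∨ p is T. ✓
f: p is T, ◇p ∨ p is T. ✓
g: p is T, ◇p ∨ p is T. ✓
— 6 worlds.
For (p → □p) ∨ ¬p:
a: p → □p is T, ¬p is F. ✓
b: p → □p is T, ¬p is F. ✓
c: p → □p is T, ¬p is F. ✓
d: p → □p is T, ¬p is F. ✓
f: p → □p is T, ¬p is F. ✓
g: p → □p is T, ¬p is F. ✓
— 6 worlds.

6 and 6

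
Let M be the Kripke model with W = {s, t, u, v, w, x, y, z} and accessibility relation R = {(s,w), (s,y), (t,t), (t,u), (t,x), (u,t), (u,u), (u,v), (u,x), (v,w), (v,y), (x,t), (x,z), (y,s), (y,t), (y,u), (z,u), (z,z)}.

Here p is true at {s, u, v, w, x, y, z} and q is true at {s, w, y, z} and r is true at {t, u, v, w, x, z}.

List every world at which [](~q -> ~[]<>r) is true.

{s, v, w}

s: successors {w, y}; ~q -> ~[]<>r there: w:T, y:T. ✓
t: successors {t, u, x}; ~q -> ~[]<>r there: t:F, u:F, x:F. ✗
u: successors {t, u, v, x}; ~q -> ~[]<>r there: t:F, u:F, v:T, x:F. ✗
v: successors {w, y}; ~q -> ~[]<>r there: w:T, y:T. ✓
w: no successors, so [](~q -> ~[]<>r) holds vacuously. ✓
x: successors {t, z}; ~q -> ~[]<>r there: t:F, z:T. ✗
y: successors {s, t, u}; ~q -> ~[]<>r there: s:T, t:F, u:F. ✗
z: successors {u, z}; ~q -> ~[]<>r there: u:F, z:T. ✗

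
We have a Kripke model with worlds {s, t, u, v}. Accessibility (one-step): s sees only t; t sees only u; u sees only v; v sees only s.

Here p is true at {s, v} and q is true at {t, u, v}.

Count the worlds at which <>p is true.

s: successors {t}; p there: t:F. ✗
t: successors {u}; p there: u:F. ✗
u: successors {v}; p there: v:T. ✓
v: successors {s}; p there: s:T. ✓
Satisfying worlds: {u, v}.

2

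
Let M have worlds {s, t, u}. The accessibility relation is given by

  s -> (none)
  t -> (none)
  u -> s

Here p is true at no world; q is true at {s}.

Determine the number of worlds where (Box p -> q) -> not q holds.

2

s: Box p -> q is T, not q is F. ✗
t: Box p -> q is F, not q is T. ✓
u: Box p -> q is T, not q is T. ✓
Satisfying worlds: {t, u}.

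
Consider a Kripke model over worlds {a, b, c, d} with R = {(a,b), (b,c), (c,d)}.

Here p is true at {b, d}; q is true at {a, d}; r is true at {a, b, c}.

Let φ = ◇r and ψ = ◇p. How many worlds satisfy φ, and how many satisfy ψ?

For ◇r:
a: successors {b}; r there: b:T. ✓
b: successors {c}; r there: c:T. ✓
c: successors {d}; r there: d:F. ✗
d: no successors, so ◇r fails. ✗
— 2 worlds.
For ◇p:
a: successors {b}; p there: b:T. ✓
b: successors {c}; p there: c:F. ✗
c: successors {d}; p there: d:T. ✓
d: no successors, so ◇p fails. ✗
— 2 worlds.

2 and 2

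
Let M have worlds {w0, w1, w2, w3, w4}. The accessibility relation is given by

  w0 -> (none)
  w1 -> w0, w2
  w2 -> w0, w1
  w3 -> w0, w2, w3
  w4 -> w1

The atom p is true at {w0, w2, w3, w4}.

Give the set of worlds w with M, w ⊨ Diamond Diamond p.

{w1, w2, w3, w4}

w0: no successors, so Diamond Diamond p fails. ✗
w1: successors {w0, w2}; Diamond p there: w0:F, w2:T. ✓
w2: successors {w0, w1}; Diamond p there: w0:F, w1:T. ✓
w3: successors {w0, w2, w3}; Diamond p there: w0:F, w2:T, w3:T. ✓
w4: successors {w1}; Diamond p there: w1:T. ✓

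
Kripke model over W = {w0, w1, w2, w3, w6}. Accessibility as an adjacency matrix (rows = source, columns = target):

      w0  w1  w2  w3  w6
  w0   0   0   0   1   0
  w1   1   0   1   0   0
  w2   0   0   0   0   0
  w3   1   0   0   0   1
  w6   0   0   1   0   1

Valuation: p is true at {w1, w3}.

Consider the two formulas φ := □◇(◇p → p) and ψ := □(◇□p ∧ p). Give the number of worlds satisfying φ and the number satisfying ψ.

3 and 2

For □◇(◇p → p):
w0: successors {w3}; ◇(◇p → p) there: w3:T. ✓
w1: successors {w0, w2}; ◇(◇p → p) there: w0:T, w2:F. ✗
w2: no successors, so □◇(◇p → p) holds vacuously. ✓
w3: successors {w0, w6}; ◇(◇p → p) there: w0:T, w6:T. ✓
w6: successors {w2, w6}; ◇(◇p → p) there: w2:F, w6:T. ✗
— 3 worlds.
For □(◇□p ∧ p):
w0: successors {w3}; ◇□p ∧ p there: w3:T. ✓
w1: successors {w0, w2}; ◇□p ∧ p there: w0:F, w2:F. ✗
w2: no successors, so □(◇□p ∧ p) holds vacuously. ✓
w3: successors {w0, w6}; ◇□p ∧ p there: w0:F, w6:F. ✗
w6: successors {w2, w6}; ◇□p ∧ p there: w2:F, w6:F. ✗
— 2 worlds.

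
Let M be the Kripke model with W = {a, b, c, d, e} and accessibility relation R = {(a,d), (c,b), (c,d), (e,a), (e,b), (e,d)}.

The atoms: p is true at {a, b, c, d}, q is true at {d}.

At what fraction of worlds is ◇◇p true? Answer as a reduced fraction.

a: successors {d}; ◇p there: d:F. ✗
b: no successors, so ◇◇p fails. ✗
c: successors {b, d}; ◇p there: b:F, d:F. ✗
d: no successors, so ◇◇p fails. ✗
e: successors {a, b, d}; ◇p there: a:T, b:F, d:F. ✓
That's 1 of 5 worlds, so 1/5.

1/5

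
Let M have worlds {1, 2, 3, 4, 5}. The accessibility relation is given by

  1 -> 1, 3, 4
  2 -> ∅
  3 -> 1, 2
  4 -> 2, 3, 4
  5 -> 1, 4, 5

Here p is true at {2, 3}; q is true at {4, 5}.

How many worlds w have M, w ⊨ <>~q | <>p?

1: <>~q is T, <>p is T. ✓
2: <>~q is F, <>p is F. ✗
3: <>~q is T, <>p is T. ✓
4: <>~q is T, <>p is T. ✓
5: <>~q is T, <>p is F. ✓
Satisfying worlds: {1, 3, 4, 5}.

4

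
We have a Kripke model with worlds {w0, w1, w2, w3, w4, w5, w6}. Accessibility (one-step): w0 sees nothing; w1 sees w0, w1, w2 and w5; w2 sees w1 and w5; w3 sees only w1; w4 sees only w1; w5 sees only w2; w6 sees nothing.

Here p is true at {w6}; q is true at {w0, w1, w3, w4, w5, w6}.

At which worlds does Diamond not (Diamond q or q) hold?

∅

w0: no successors, so Diamond not (Diamond q or q) fails. ✗
w1: successors {w0, w1, w2, w5}; not (Diamond q or q) there: w0:F, w1:F, w2:F, w5:F. ✗
w2: successors {w1, w5}; not (Diamond q or q) there: w1:F, w5:F. ✗
w3: successors {w1}; not (Diamond q or q) there: w1:F. ✗
w4: successors {w1}; not (Diamond q or q) there: w1:F. ✗
w5: successors {w2}; not (Diamond q or q) there: w2:F. ✗
w6: no successors, so Diamond not (Diamond q or q) fails. ✗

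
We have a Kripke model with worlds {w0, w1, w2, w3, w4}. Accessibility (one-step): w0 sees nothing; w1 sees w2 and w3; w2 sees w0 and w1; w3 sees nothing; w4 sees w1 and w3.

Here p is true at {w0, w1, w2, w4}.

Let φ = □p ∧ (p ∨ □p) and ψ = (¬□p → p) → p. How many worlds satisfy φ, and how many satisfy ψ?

For □p ∧ (p ∨ □p):
w0: □p is T, p ∨ □p is T. ✓
w1: □p is F, p ∨ □p is T. ✗
w2: □p is T, p ∨ □p is T. ✓
w3: □p is T, p ∨ □p is T. ✓
w4: □p is F, p ∨ □p is T. ✗
— 3 worlds.
For (¬□p → p) → p:
w0: ¬□p → p is T, p is T. ✓
w1: ¬□p → p is T, p is T. ✓
w2: ¬□p → p is T, p is T. ✓
w3: ¬□p → p is T, p is F. ✗
w4: ¬□p → p is T, p is T. ✓
— 4 worlds.

3 and 4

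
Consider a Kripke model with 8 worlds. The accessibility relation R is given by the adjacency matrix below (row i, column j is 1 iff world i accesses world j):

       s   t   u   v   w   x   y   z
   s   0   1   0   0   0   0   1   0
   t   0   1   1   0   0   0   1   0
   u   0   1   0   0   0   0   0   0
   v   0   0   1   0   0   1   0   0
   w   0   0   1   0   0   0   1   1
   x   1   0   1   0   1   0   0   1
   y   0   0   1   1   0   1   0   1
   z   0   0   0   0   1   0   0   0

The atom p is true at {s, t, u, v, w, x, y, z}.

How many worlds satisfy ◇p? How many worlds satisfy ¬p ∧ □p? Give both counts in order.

8 and 0

For ◇p:
s: successors {t, y}; p there: t:T, y:T. ✓
t: successors {t, u, y}; p there: t:T, u:T, y:T. ✓
u: successors {t}; p there: t:T. ✓
v: successors {u, x}; p there: u:T, x:T. ✓
w: successors {u, y, z}; p there: u:T, y:T, z:T. ✓
x: successors {s, u, w, z}; p there: s:T, u:T, w:T, z:T. ✓
y: successors {u, v, x, z}; p there: u:T, v:T, x:T, z:T. ✓
z: successors {w}; p there: w:T. ✓
— 8 worlds.
For ¬p ∧ □p:
s: ¬p is F, □p is T. ✗
t: ¬p is F, □p is T. ✗
u: ¬p is F, □p is T. ✗
v: ¬p is F, □p is T. ✗
w: ¬p is F, □p is T. ✗
x: ¬p is F, □p is T. ✗
y: ¬p is F, □p is T. ✗
z: ¬p is F, □p is T. ✗
— 0 worlds.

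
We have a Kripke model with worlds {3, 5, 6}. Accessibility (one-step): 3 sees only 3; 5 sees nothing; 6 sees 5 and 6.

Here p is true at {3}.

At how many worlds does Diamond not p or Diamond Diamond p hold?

2

3: Diamond not p is F, Diamond Diamond p is T. ✓
5: Diamond not p is F, Diamond Diamond p is F. ✗
6: Diamond not p is T, Diamond Diamond p is F. ✓
Satisfying worlds: {3, 6}.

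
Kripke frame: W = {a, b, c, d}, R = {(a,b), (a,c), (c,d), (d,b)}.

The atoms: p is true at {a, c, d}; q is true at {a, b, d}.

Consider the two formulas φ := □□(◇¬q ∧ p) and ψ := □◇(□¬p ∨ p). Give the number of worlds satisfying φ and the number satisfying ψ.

2 and 2

For □□(◇¬q ∧ p):
a: successors {b, c}; □(◇¬q ∧ p) there: b:T, c:F. ✗
b: no successors, so □□(◇¬q ∧ p) holds vacuously. ✓
c: successors {d}; □(◇¬q ∧ p) there: d:F. ✗
d: successors {b}; □(◇¬q ∧ p) there: b:T. ✓
— 2 worlds.
For □◇(□¬p ∨ p):
a: successors {b, c}; ◇(□¬p ∨ p) there: b:F, c:T. ✗
b: no successors, so □◇(□¬p ∨ p) holds vacuously. ✓
c: successors {d}; ◇(□¬p ∨ p) there: d:T. ✓
d: successors {b}; ◇(□¬p ∨ p) there: b:F. ✗
— 2 worlds.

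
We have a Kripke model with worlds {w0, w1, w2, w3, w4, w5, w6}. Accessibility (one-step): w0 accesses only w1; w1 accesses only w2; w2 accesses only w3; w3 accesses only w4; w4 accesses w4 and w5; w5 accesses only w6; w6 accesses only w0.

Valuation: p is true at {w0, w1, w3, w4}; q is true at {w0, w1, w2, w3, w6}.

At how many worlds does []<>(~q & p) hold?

w0: successors {w1}; <>(~q & p) there: w1:F. ✗
w1: successors {w2}; <>(~q & p) there: w2:F. ✗
w2: successors {w3}; <>(~q & p) there: w3:T. ✓
w3: successors {w4}; <>(~q & p) there: w4:T. ✓
w4: successors {w4, w5}; <>(~q & p) there: w4:T, w5:F. ✗
w5: successors {w6}; <>(~q & p) there: w6:F. ✗
w6: successors {w0}; <>(~q & p) there: w0:F. ✗
Satisfying worlds: {w2, w3}.

2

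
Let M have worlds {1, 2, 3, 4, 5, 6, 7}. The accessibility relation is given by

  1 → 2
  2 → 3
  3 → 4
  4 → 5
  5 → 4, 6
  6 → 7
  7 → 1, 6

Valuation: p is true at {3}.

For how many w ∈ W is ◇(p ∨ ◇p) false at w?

5

1: successors {2}; p ∨ ◇p there: 2:T. ✓
2: successors {3}; p ∨ ◇p there: 3:T. ✓
3: successors {4}; p ∨ ◇p there: 4:F. ✗
4: successors {5}; p ∨ ◇p there: 5:F. ✗
5: successors {4, 6}; p ∨ ◇p there: 4:F, 6:F. ✗
6: successors {7}; p ∨ ◇p there: 7:F. ✗
7: successors {1, 6}; p ∨ ◇p there: 1:F, 6:F. ✗
Satisfying worlds: {1, 2}.
So ◇(p ∨ ◇p) fails at the other 5 worlds.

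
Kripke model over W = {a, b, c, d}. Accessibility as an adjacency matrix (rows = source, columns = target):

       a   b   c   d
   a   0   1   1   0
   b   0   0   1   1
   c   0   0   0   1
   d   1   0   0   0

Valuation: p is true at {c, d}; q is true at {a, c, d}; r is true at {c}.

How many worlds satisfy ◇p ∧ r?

a: ◇p is T, r is F. ✗
b: ◇p is T, r is F. ✗
c: ◇p is T, r is T. ✓
d: ◇p is F, r is F. ✗
Satisfying worlds: {c}.

1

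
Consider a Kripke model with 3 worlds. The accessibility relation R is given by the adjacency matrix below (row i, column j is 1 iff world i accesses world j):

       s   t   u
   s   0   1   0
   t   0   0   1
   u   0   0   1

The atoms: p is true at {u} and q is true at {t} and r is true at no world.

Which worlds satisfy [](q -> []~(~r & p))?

{t, u}

s: successors {t}; q -> []~(~r & p) there: t:F. ✗
t: successors {u}; q -> []~(~r & p) there: u:T. ✓
u: successors {u}; q -> []~(~r & p) there: u:T. ✓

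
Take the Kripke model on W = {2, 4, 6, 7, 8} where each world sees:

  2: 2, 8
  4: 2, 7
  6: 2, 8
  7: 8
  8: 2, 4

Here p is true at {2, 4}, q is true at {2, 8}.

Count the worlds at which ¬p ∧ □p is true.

2: ¬p is F, □p is F. ✗
4: ¬p is F, □p is F. ✗
6: ¬p is T, □p is F. ✗
7: ¬p is T, □p is F. ✗
8: ¬p is T, □p is T. ✓
Satisfying worlds: {8}.

1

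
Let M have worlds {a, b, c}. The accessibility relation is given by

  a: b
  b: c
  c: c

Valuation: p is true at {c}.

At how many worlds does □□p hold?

3

a: successors {b}; □p there: b:T. ✓
b: successors {c}; □p there: c:T. ✓
c: successors {c}; □p there: c:T. ✓
Satisfying worlds: {a, b, c}.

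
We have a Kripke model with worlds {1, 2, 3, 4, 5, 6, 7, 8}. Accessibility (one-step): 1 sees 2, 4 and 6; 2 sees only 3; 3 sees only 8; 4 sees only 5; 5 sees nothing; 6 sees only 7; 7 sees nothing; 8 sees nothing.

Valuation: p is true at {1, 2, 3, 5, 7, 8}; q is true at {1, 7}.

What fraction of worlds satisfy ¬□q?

1: □q is F. ✓
2: □q is F. ✓
3: □q is F. ✓
4: □q is F. ✓
5: □q is T. ✗
6: □q is T. ✗
7: □q is T. ✗
8: □q is T. ✗
That's 4 of 8 worlds, so 4/8 = 1/2.

1/2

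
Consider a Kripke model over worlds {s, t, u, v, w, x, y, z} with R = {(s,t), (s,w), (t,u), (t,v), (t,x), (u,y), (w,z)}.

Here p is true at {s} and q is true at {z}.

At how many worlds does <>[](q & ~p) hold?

4

s: successors {t, w}; [](q & ~p) there: t:F, w:T. ✓
t: successors {u, v, x}; [](q & ~p) there: u:F, v:T, x:T. ✓
u: successors {y}; [](q & ~p) there: y:T. ✓
v: no successors, so <>[](q & ~p) fails. ✗
w: successors {z}; [](q & ~p) there: z:T. ✓
x: no successors, so <>[](q & ~p) fails. ✗
y: no successors, so <>[](q & ~p) fails. ✗
z: no successors, so <>[](q & ~p) fails. ✗
Satisfying worlds: {s, t, u, w}.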